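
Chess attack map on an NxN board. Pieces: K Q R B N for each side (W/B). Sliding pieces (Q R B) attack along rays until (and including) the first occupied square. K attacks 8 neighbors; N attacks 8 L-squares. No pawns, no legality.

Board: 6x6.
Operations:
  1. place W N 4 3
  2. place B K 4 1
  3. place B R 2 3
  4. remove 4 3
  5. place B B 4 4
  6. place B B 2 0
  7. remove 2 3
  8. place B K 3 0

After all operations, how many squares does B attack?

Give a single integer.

Op 1: place WN@(4,3)
Op 2: place BK@(4,1)
Op 3: place BR@(2,3)
Op 4: remove (4,3)
Op 5: place BB@(4,4)
Op 6: place BB@(2,0)
Op 7: remove (2,3)
Op 8: place BK@(3,0)
Per-piece attacks for B:
  BB@(2,0): attacks (3,1) (4,2) (5,3) (1,1) (0,2)
  BK@(3,0): attacks (3,1) (4,0) (2,0) (4,1) (2,1)
  BK@(4,1): attacks (4,2) (4,0) (5,1) (3,1) (5,2) (5,0) (3,2) (3,0)
  BB@(4,4): attacks (5,5) (5,3) (3,5) (3,3) (2,2) (1,1) (0,0)
Union (19 distinct): (0,0) (0,2) (1,1) (2,0) (2,1) (2,2) (3,0) (3,1) (3,2) (3,3) (3,5) (4,0) (4,1) (4,2) (5,0) (5,1) (5,2) (5,3) (5,5)

Answer: 19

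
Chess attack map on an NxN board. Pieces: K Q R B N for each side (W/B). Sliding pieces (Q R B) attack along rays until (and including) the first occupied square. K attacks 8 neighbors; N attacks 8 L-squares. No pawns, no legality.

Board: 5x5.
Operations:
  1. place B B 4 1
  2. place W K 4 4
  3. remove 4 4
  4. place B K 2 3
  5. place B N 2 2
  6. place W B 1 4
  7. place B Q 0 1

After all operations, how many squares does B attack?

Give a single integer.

Answer: 21

Derivation:
Op 1: place BB@(4,1)
Op 2: place WK@(4,4)
Op 3: remove (4,4)
Op 4: place BK@(2,3)
Op 5: place BN@(2,2)
Op 6: place WB@(1,4)
Op 7: place BQ@(0,1)
Per-piece attacks for B:
  BQ@(0,1): attacks (0,2) (0,3) (0,4) (0,0) (1,1) (2,1) (3,1) (4,1) (1,2) (2,3) (1,0) [ray(1,0) blocked at (4,1); ray(1,1) blocked at (2,3)]
  BN@(2,2): attacks (3,4) (4,3) (1,4) (0,3) (3,0) (4,1) (1,0) (0,1)
  BK@(2,3): attacks (2,4) (2,2) (3,3) (1,3) (3,4) (3,2) (1,4) (1,2)
  BB@(4,1): attacks (3,2) (2,3) (3,0) [ray(-1,1) blocked at (2,3)]
Union (21 distinct): (0,0) (0,1) (0,2) (0,3) (0,4) (1,0) (1,1) (1,2) (1,3) (1,4) (2,1) (2,2) (2,3) (2,4) (3,0) (3,1) (3,2) (3,3) (3,4) (4,1) (4,3)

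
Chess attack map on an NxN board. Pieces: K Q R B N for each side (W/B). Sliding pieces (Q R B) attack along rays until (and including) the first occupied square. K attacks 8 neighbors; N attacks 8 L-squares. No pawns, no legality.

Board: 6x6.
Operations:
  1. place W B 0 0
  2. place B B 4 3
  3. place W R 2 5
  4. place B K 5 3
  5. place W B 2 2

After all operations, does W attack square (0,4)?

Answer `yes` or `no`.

Answer: yes

Derivation:
Op 1: place WB@(0,0)
Op 2: place BB@(4,3)
Op 3: place WR@(2,5)
Op 4: place BK@(5,3)
Op 5: place WB@(2,2)
Per-piece attacks for W:
  WB@(0,0): attacks (1,1) (2,2) [ray(1,1) blocked at (2,2)]
  WB@(2,2): attacks (3,3) (4,4) (5,5) (3,1) (4,0) (1,3) (0,4) (1,1) (0,0) [ray(-1,-1) blocked at (0,0)]
  WR@(2,5): attacks (2,4) (2,3) (2,2) (3,5) (4,5) (5,5) (1,5) (0,5) [ray(0,-1) blocked at (2,2)]
W attacks (0,4): yes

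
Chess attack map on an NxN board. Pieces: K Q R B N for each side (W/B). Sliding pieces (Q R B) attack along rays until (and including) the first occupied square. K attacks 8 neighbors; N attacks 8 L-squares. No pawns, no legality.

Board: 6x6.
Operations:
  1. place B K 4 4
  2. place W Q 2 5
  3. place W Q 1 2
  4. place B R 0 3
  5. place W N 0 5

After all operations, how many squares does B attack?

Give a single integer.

Answer: 15

Derivation:
Op 1: place BK@(4,4)
Op 2: place WQ@(2,5)
Op 3: place WQ@(1,2)
Op 4: place BR@(0,3)
Op 5: place WN@(0,5)
Per-piece attacks for B:
  BR@(0,3): attacks (0,4) (0,5) (0,2) (0,1) (0,0) (1,3) (2,3) (3,3) (4,3) (5,3) [ray(0,1) blocked at (0,5)]
  BK@(4,4): attacks (4,5) (4,3) (5,4) (3,4) (5,5) (5,3) (3,5) (3,3)
Union (15 distinct): (0,0) (0,1) (0,2) (0,4) (0,5) (1,3) (2,3) (3,3) (3,4) (3,5) (4,3) (4,5) (5,3) (5,4) (5,5)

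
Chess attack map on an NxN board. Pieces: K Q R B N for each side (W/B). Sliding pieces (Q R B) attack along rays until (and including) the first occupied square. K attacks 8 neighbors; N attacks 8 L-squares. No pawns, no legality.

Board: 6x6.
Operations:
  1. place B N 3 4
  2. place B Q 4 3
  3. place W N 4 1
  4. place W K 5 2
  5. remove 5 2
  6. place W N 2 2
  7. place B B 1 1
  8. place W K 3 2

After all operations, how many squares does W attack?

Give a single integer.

Op 1: place BN@(3,4)
Op 2: place BQ@(4,3)
Op 3: place WN@(4,1)
Op 4: place WK@(5,2)
Op 5: remove (5,2)
Op 6: place WN@(2,2)
Op 7: place BB@(1,1)
Op 8: place WK@(3,2)
Per-piece attacks for W:
  WN@(2,2): attacks (3,4) (4,3) (1,4) (0,3) (3,0) (4,1) (1,0) (0,1)
  WK@(3,2): attacks (3,3) (3,1) (4,2) (2,2) (4,3) (4,1) (2,3) (2,1)
  WN@(4,1): attacks (5,3) (3,3) (2,2) (2,0)
Union (16 distinct): (0,1) (0,3) (1,0) (1,4) (2,0) (2,1) (2,2) (2,3) (3,0) (3,1) (3,3) (3,4) (4,1) (4,2) (4,3) (5,3)

Answer: 16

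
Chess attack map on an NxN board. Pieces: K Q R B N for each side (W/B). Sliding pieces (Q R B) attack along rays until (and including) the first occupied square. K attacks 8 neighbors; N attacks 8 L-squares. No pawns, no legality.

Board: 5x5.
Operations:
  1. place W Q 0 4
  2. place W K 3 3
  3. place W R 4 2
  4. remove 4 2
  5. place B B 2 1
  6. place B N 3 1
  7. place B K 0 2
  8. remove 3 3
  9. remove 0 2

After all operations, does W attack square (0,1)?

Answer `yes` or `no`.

Answer: yes

Derivation:
Op 1: place WQ@(0,4)
Op 2: place WK@(3,3)
Op 3: place WR@(4,2)
Op 4: remove (4,2)
Op 5: place BB@(2,1)
Op 6: place BN@(3,1)
Op 7: place BK@(0,2)
Op 8: remove (3,3)
Op 9: remove (0,2)
Per-piece attacks for W:
  WQ@(0,4): attacks (0,3) (0,2) (0,1) (0,0) (1,4) (2,4) (3,4) (4,4) (1,3) (2,2) (3,1) [ray(1,-1) blocked at (3,1)]
W attacks (0,1): yes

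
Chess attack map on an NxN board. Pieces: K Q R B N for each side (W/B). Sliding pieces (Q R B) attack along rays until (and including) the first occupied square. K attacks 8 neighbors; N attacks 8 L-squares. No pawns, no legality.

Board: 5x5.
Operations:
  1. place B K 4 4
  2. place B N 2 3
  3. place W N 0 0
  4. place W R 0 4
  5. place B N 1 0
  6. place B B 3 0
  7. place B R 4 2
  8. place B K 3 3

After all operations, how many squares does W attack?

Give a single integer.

Answer: 10

Derivation:
Op 1: place BK@(4,4)
Op 2: place BN@(2,3)
Op 3: place WN@(0,0)
Op 4: place WR@(0,4)
Op 5: place BN@(1,0)
Op 6: place BB@(3,0)
Op 7: place BR@(4,2)
Op 8: place BK@(3,3)
Per-piece attacks for W:
  WN@(0,0): attacks (1,2) (2,1)
  WR@(0,4): attacks (0,3) (0,2) (0,1) (0,0) (1,4) (2,4) (3,4) (4,4) [ray(0,-1) blocked at (0,0); ray(1,0) blocked at (4,4)]
Union (10 distinct): (0,0) (0,1) (0,2) (0,3) (1,2) (1,4) (2,1) (2,4) (3,4) (4,4)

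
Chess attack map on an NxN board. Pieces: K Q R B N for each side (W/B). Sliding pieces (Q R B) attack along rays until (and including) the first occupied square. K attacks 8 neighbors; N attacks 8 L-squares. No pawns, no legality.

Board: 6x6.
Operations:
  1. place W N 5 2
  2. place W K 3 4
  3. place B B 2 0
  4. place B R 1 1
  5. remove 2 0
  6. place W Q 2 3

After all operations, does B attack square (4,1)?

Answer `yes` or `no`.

Answer: yes

Derivation:
Op 1: place WN@(5,2)
Op 2: place WK@(3,4)
Op 3: place BB@(2,0)
Op 4: place BR@(1,1)
Op 5: remove (2,0)
Op 6: place WQ@(2,3)
Per-piece attacks for B:
  BR@(1,1): attacks (1,2) (1,3) (1,4) (1,5) (1,0) (2,1) (3,1) (4,1) (5,1) (0,1)
B attacks (4,1): yes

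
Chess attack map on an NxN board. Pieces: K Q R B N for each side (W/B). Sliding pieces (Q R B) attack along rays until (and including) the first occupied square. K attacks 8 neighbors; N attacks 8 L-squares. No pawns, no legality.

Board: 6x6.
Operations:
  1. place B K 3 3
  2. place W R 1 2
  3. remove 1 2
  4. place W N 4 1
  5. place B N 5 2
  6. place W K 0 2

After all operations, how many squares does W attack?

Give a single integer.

Op 1: place BK@(3,3)
Op 2: place WR@(1,2)
Op 3: remove (1,2)
Op 4: place WN@(4,1)
Op 5: place BN@(5,2)
Op 6: place WK@(0,2)
Per-piece attacks for W:
  WK@(0,2): attacks (0,3) (0,1) (1,2) (1,3) (1,1)
  WN@(4,1): attacks (5,3) (3,3) (2,2) (2,0)
Union (9 distinct): (0,1) (0,3) (1,1) (1,2) (1,3) (2,0) (2,2) (3,3) (5,3)

Answer: 9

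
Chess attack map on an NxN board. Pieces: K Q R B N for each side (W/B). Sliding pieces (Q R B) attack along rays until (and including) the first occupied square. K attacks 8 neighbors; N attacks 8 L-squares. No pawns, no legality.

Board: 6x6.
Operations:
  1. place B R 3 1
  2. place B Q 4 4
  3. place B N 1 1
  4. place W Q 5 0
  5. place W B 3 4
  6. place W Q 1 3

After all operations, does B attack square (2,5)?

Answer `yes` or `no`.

Op 1: place BR@(3,1)
Op 2: place BQ@(4,4)
Op 3: place BN@(1,1)
Op 4: place WQ@(5,0)
Op 5: place WB@(3,4)
Op 6: place WQ@(1,3)
Per-piece attacks for B:
  BN@(1,1): attacks (2,3) (3,2) (0,3) (3,0)
  BR@(3,1): attacks (3,2) (3,3) (3,4) (3,0) (4,1) (5,1) (2,1) (1,1) [ray(0,1) blocked at (3,4); ray(-1,0) blocked at (1,1)]
  BQ@(4,4): attacks (4,5) (4,3) (4,2) (4,1) (4,0) (5,4) (3,4) (5,5) (5,3) (3,5) (3,3) (2,2) (1,1) [ray(-1,0) blocked at (3,4); ray(-1,-1) blocked at (1,1)]
B attacks (2,5): no

Answer: no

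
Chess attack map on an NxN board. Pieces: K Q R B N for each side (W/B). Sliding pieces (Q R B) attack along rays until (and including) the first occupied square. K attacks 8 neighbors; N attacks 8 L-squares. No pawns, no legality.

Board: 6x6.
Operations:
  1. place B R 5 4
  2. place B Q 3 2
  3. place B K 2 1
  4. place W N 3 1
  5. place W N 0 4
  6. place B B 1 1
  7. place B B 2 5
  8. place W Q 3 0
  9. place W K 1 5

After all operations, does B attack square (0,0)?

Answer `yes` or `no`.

Op 1: place BR@(5,4)
Op 2: place BQ@(3,2)
Op 3: place BK@(2,1)
Op 4: place WN@(3,1)
Op 5: place WN@(0,4)
Op 6: place BB@(1,1)
Op 7: place BB@(2,5)
Op 8: place WQ@(3,0)
Op 9: place WK@(1,5)
Per-piece attacks for B:
  BB@(1,1): attacks (2,2) (3,3) (4,4) (5,5) (2,0) (0,2) (0,0)
  BK@(2,1): attacks (2,2) (2,0) (3,1) (1,1) (3,2) (3,0) (1,2) (1,0)
  BB@(2,5): attacks (3,4) (4,3) (5,2) (1,4) (0,3)
  BQ@(3,2): attacks (3,3) (3,4) (3,5) (3,1) (4,2) (5,2) (2,2) (1,2) (0,2) (4,3) (5,4) (4,1) (5,0) (2,3) (1,4) (0,5) (2,1) [ray(0,-1) blocked at (3,1); ray(1,1) blocked at (5,4); ray(-1,-1) blocked at (2,1)]
  BR@(5,4): attacks (5,5) (5,3) (5,2) (5,1) (5,0) (4,4) (3,4) (2,4) (1,4) (0,4) [ray(-1,0) blocked at (0,4)]
B attacks (0,0): yes

Answer: yes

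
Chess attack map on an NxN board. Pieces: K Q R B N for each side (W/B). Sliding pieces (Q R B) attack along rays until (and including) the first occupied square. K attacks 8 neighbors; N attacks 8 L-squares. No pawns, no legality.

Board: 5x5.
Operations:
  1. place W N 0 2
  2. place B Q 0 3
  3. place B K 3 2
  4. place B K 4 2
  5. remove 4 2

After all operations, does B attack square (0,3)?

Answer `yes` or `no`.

Op 1: place WN@(0,2)
Op 2: place BQ@(0,3)
Op 3: place BK@(3,2)
Op 4: place BK@(4,2)
Op 5: remove (4,2)
Per-piece attacks for B:
  BQ@(0,3): attacks (0,4) (0,2) (1,3) (2,3) (3,3) (4,3) (1,4) (1,2) (2,1) (3,0) [ray(0,-1) blocked at (0,2)]
  BK@(3,2): attacks (3,3) (3,1) (4,2) (2,2) (4,3) (4,1) (2,3) (2,1)
B attacks (0,3): no

Answer: no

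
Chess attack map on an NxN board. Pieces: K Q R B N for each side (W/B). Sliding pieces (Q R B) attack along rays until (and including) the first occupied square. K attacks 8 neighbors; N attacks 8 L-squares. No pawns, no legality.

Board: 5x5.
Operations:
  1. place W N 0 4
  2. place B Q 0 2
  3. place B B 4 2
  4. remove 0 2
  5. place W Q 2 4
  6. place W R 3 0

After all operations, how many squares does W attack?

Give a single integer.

Op 1: place WN@(0,4)
Op 2: place BQ@(0,2)
Op 3: place BB@(4,2)
Op 4: remove (0,2)
Op 5: place WQ@(2,4)
Op 6: place WR@(3,0)
Per-piece attacks for W:
  WN@(0,4): attacks (1,2) (2,3)
  WQ@(2,4): attacks (2,3) (2,2) (2,1) (2,0) (3,4) (4,4) (1,4) (0,4) (3,3) (4,2) (1,3) (0,2) [ray(-1,0) blocked at (0,4); ray(1,-1) blocked at (4,2)]
  WR@(3,0): attacks (3,1) (3,2) (3,3) (3,4) (4,0) (2,0) (1,0) (0,0)
Union (18 distinct): (0,0) (0,2) (0,4) (1,0) (1,2) (1,3) (1,4) (2,0) (2,1) (2,2) (2,3) (3,1) (3,2) (3,3) (3,4) (4,0) (4,2) (4,4)

Answer: 18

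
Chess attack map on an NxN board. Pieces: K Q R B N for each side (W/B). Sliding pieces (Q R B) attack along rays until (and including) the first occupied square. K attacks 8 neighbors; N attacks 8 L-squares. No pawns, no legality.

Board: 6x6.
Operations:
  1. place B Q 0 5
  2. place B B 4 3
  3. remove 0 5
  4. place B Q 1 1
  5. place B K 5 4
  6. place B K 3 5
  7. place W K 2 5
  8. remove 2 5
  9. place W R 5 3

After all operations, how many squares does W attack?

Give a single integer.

Answer: 5

Derivation:
Op 1: place BQ@(0,5)
Op 2: place BB@(4,3)
Op 3: remove (0,5)
Op 4: place BQ@(1,1)
Op 5: place BK@(5,4)
Op 6: place BK@(3,5)
Op 7: place WK@(2,5)
Op 8: remove (2,5)
Op 9: place WR@(5,3)
Per-piece attacks for W:
  WR@(5,3): attacks (5,4) (5,2) (5,1) (5,0) (4,3) [ray(0,1) blocked at (5,4); ray(-1,0) blocked at (4,3)]
Union (5 distinct): (4,3) (5,0) (5,1) (5,2) (5,4)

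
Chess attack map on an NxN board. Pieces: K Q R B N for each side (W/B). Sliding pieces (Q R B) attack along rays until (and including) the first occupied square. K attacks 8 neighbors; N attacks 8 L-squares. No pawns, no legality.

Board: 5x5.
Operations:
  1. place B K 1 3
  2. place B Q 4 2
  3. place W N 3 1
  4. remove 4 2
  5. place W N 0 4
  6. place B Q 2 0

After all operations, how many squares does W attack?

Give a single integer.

Op 1: place BK@(1,3)
Op 2: place BQ@(4,2)
Op 3: place WN@(3,1)
Op 4: remove (4,2)
Op 5: place WN@(0,4)
Op 6: place BQ@(2,0)
Per-piece attacks for W:
  WN@(0,4): attacks (1,2) (2,3)
  WN@(3,1): attacks (4,3) (2,3) (1,2) (1,0)
Union (4 distinct): (1,0) (1,2) (2,3) (4,3)

Answer: 4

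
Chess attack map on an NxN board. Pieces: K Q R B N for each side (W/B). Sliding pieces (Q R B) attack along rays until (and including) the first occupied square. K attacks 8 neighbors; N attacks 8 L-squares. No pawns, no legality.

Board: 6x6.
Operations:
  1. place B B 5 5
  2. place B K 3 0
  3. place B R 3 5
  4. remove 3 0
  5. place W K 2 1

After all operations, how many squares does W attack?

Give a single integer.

Answer: 8

Derivation:
Op 1: place BB@(5,5)
Op 2: place BK@(3,0)
Op 3: place BR@(3,5)
Op 4: remove (3,0)
Op 5: place WK@(2,1)
Per-piece attacks for W:
  WK@(2,1): attacks (2,2) (2,0) (3,1) (1,1) (3,2) (3,0) (1,2) (1,0)
Union (8 distinct): (1,0) (1,1) (1,2) (2,0) (2,2) (3,0) (3,1) (3,2)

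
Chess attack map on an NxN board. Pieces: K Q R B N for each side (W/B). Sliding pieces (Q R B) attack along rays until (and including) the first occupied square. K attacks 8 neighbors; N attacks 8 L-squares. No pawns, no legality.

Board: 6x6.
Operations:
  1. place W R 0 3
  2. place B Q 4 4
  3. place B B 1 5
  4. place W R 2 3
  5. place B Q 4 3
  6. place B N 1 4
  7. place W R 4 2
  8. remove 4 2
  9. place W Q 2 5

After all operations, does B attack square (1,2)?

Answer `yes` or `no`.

Answer: no

Derivation:
Op 1: place WR@(0,3)
Op 2: place BQ@(4,4)
Op 3: place BB@(1,5)
Op 4: place WR@(2,3)
Op 5: place BQ@(4,3)
Op 6: place BN@(1,4)
Op 7: place WR@(4,2)
Op 8: remove (4,2)
Op 9: place WQ@(2,5)
Per-piece attacks for B:
  BN@(1,4): attacks (3,5) (2,2) (3,3) (0,2)
  BB@(1,5): attacks (2,4) (3,3) (4,2) (5,1) (0,4)
  BQ@(4,3): attacks (4,4) (4,2) (4,1) (4,0) (5,3) (3,3) (2,3) (5,4) (5,2) (3,4) (2,5) (3,2) (2,1) (1,0) [ray(0,1) blocked at (4,4); ray(-1,0) blocked at (2,3); ray(-1,1) blocked at (2,5)]
  BQ@(4,4): attacks (4,5) (4,3) (5,4) (3,4) (2,4) (1,4) (5,5) (5,3) (3,5) (3,3) (2,2) (1,1) (0,0) [ray(0,-1) blocked at (4,3); ray(-1,0) blocked at (1,4)]
B attacks (1,2): no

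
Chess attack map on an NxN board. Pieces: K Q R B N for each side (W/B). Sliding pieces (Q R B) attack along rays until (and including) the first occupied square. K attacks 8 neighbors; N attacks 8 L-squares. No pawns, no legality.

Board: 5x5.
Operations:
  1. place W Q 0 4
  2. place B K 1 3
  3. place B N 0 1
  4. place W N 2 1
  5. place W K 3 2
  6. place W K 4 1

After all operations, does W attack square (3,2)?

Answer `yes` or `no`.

Answer: yes

Derivation:
Op 1: place WQ@(0,4)
Op 2: place BK@(1,3)
Op 3: place BN@(0,1)
Op 4: place WN@(2,1)
Op 5: place WK@(3,2)
Op 6: place WK@(4,1)
Per-piece attacks for W:
  WQ@(0,4): attacks (0,3) (0,2) (0,1) (1,4) (2,4) (3,4) (4,4) (1,3) [ray(0,-1) blocked at (0,1); ray(1,-1) blocked at (1,3)]
  WN@(2,1): attacks (3,3) (4,2) (1,3) (0,2) (4,0) (0,0)
  WK@(3,2): attacks (3,3) (3,1) (4,2) (2,2) (4,3) (4,1) (2,3) (2,1)
  WK@(4,1): attacks (4,2) (4,0) (3,1) (3,2) (3,0)
W attacks (3,2): yes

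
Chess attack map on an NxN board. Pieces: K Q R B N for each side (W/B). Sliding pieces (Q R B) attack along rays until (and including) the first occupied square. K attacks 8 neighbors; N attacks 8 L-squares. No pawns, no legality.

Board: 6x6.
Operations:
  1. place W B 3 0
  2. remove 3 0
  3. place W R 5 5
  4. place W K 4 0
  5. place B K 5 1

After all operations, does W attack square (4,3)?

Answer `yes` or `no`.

Answer: no

Derivation:
Op 1: place WB@(3,0)
Op 2: remove (3,0)
Op 3: place WR@(5,5)
Op 4: place WK@(4,0)
Op 5: place BK@(5,1)
Per-piece attacks for W:
  WK@(4,0): attacks (4,1) (5,0) (3,0) (5,1) (3,1)
  WR@(5,5): attacks (5,4) (5,3) (5,2) (5,1) (4,5) (3,5) (2,5) (1,5) (0,5) [ray(0,-1) blocked at (5,1)]
W attacks (4,3): no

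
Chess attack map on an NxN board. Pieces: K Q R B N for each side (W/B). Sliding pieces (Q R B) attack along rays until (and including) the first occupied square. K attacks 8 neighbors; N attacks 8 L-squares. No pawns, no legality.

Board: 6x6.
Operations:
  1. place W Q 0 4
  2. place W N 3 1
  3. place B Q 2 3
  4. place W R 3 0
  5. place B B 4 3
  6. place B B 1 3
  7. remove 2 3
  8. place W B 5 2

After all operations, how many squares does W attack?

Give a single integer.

Answer: 23

Derivation:
Op 1: place WQ@(0,4)
Op 2: place WN@(3,1)
Op 3: place BQ@(2,3)
Op 4: place WR@(3,0)
Op 5: place BB@(4,3)
Op 6: place BB@(1,3)
Op 7: remove (2,3)
Op 8: place WB@(5,2)
Per-piece attacks for W:
  WQ@(0,4): attacks (0,5) (0,3) (0,2) (0,1) (0,0) (1,4) (2,4) (3,4) (4,4) (5,4) (1,5) (1,3) [ray(1,-1) blocked at (1,3)]
  WR@(3,0): attacks (3,1) (4,0) (5,0) (2,0) (1,0) (0,0) [ray(0,1) blocked at (3,1)]
  WN@(3,1): attacks (4,3) (5,2) (2,3) (1,2) (5,0) (1,0)
  WB@(5,2): attacks (4,3) (4,1) (3,0) [ray(-1,1) blocked at (4,3); ray(-1,-1) blocked at (3,0)]
Union (23 distinct): (0,0) (0,1) (0,2) (0,3) (0,5) (1,0) (1,2) (1,3) (1,4) (1,5) (2,0) (2,3) (2,4) (3,0) (3,1) (3,4) (4,0) (4,1) (4,3) (4,4) (5,0) (5,2) (5,4)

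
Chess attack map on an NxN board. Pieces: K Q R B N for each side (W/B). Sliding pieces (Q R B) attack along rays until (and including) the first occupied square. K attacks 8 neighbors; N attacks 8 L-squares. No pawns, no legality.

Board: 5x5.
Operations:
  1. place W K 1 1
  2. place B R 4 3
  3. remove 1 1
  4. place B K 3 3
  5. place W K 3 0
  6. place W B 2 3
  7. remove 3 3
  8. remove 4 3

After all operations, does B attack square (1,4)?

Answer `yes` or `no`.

Answer: no

Derivation:
Op 1: place WK@(1,1)
Op 2: place BR@(4,3)
Op 3: remove (1,1)
Op 4: place BK@(3,3)
Op 5: place WK@(3,0)
Op 6: place WB@(2,3)
Op 7: remove (3,3)
Op 8: remove (4,3)
Per-piece attacks for B:
B attacks (1,4): no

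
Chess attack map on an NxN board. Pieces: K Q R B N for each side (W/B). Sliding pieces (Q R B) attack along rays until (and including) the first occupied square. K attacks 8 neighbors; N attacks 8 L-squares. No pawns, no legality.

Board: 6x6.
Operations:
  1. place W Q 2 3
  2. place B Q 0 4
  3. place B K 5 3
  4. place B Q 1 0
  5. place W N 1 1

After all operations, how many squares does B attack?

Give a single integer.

Answer: 24

Derivation:
Op 1: place WQ@(2,3)
Op 2: place BQ@(0,4)
Op 3: place BK@(5,3)
Op 4: place BQ@(1,0)
Op 5: place WN@(1,1)
Per-piece attacks for B:
  BQ@(0,4): attacks (0,5) (0,3) (0,2) (0,1) (0,0) (1,4) (2,4) (3,4) (4,4) (5,4) (1,5) (1,3) (2,2) (3,1) (4,0)
  BQ@(1,0): attacks (1,1) (2,0) (3,0) (4,0) (5,0) (0,0) (2,1) (3,2) (4,3) (5,4) (0,1) [ray(0,1) blocked at (1,1)]
  BK@(5,3): attacks (5,4) (5,2) (4,3) (4,4) (4,2)
Union (24 distinct): (0,0) (0,1) (0,2) (0,3) (0,5) (1,1) (1,3) (1,4) (1,5) (2,0) (2,1) (2,2) (2,4) (3,0) (3,1) (3,2) (3,4) (4,0) (4,2) (4,3) (4,4) (5,0) (5,2) (5,4)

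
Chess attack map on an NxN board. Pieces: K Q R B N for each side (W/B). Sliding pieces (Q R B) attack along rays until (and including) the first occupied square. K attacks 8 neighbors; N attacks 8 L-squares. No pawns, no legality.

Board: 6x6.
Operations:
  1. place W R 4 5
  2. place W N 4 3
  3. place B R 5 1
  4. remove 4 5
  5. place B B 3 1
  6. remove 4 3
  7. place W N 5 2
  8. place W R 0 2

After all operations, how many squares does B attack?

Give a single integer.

Answer: 11

Derivation:
Op 1: place WR@(4,5)
Op 2: place WN@(4,3)
Op 3: place BR@(5,1)
Op 4: remove (4,5)
Op 5: place BB@(3,1)
Op 6: remove (4,3)
Op 7: place WN@(5,2)
Op 8: place WR@(0,2)
Per-piece attacks for B:
  BB@(3,1): attacks (4,2) (5,3) (4,0) (2,2) (1,3) (0,4) (2,0)
  BR@(5,1): attacks (5,2) (5,0) (4,1) (3,1) [ray(0,1) blocked at (5,2); ray(-1,0) blocked at (3,1)]
Union (11 distinct): (0,4) (1,3) (2,0) (2,2) (3,1) (4,0) (4,1) (4,2) (5,0) (5,2) (5,3)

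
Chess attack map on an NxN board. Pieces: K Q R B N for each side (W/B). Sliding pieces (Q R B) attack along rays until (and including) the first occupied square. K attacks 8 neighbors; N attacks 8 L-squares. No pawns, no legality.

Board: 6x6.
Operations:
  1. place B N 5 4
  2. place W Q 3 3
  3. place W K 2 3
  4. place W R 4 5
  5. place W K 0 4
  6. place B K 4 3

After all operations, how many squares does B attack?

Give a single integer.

Op 1: place BN@(5,4)
Op 2: place WQ@(3,3)
Op 3: place WK@(2,3)
Op 4: place WR@(4,5)
Op 5: place WK@(0,4)
Op 6: place BK@(4,3)
Per-piece attacks for B:
  BK@(4,3): attacks (4,4) (4,2) (5,3) (3,3) (5,4) (5,2) (3,4) (3,2)
  BN@(5,4): attacks (3,5) (4,2) (3,3)
Union (9 distinct): (3,2) (3,3) (3,4) (3,5) (4,2) (4,4) (5,2) (5,3) (5,4)

Answer: 9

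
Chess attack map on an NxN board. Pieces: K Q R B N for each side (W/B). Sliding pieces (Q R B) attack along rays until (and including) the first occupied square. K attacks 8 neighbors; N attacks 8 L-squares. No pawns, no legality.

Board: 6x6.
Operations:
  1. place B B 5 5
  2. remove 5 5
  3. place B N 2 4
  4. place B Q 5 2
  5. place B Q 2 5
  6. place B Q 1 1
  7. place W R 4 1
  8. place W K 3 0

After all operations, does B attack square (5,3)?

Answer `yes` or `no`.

Answer: yes

Derivation:
Op 1: place BB@(5,5)
Op 2: remove (5,5)
Op 3: place BN@(2,4)
Op 4: place BQ@(5,2)
Op 5: place BQ@(2,5)
Op 6: place BQ@(1,1)
Op 7: place WR@(4,1)
Op 8: place WK@(3,0)
Per-piece attacks for B:
  BQ@(1,1): attacks (1,2) (1,3) (1,4) (1,5) (1,0) (2,1) (3,1) (4,1) (0,1) (2,2) (3,3) (4,4) (5,5) (2,0) (0,2) (0,0) [ray(1,0) blocked at (4,1)]
  BN@(2,4): attacks (4,5) (0,5) (3,2) (4,3) (1,2) (0,3)
  BQ@(2,5): attacks (2,4) (3,5) (4,5) (5,5) (1,5) (0,5) (3,4) (4,3) (5,2) (1,4) (0,3) [ray(0,-1) blocked at (2,4); ray(1,-1) blocked at (5,2)]
  BQ@(5,2): attacks (5,3) (5,4) (5,5) (5,1) (5,0) (4,2) (3,2) (2,2) (1,2) (0,2) (4,3) (3,4) (2,5) (4,1) [ray(-1,1) blocked at (2,5); ray(-1,-1) blocked at (4,1)]
B attacks (5,3): yes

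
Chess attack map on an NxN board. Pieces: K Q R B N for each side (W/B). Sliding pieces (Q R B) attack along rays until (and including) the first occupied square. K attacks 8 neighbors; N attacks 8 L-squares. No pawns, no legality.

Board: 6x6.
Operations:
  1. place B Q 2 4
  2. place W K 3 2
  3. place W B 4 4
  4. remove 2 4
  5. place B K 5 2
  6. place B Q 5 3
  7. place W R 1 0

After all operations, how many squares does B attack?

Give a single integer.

Op 1: place BQ@(2,4)
Op 2: place WK@(3,2)
Op 3: place WB@(4,4)
Op 4: remove (2,4)
Op 5: place BK@(5,2)
Op 6: place BQ@(5,3)
Op 7: place WR@(1,0)
Per-piece attacks for B:
  BK@(5,2): attacks (5,3) (5,1) (4,2) (4,3) (4,1)
  BQ@(5,3): attacks (5,4) (5,5) (5,2) (4,3) (3,3) (2,3) (1,3) (0,3) (4,4) (4,2) (3,1) (2,0) [ray(0,-1) blocked at (5,2); ray(-1,1) blocked at (4,4)]
Union (15 distinct): (0,3) (1,3) (2,0) (2,3) (3,1) (3,3) (4,1) (4,2) (4,3) (4,4) (5,1) (5,2) (5,3) (5,4) (5,5)

Answer: 15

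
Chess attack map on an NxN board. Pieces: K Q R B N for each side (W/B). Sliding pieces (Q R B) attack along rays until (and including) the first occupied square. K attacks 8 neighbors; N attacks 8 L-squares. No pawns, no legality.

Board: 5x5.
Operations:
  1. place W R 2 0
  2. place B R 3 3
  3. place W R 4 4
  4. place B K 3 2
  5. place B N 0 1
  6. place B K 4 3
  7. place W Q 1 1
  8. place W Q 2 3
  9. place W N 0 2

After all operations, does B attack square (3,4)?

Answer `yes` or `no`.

Answer: yes

Derivation:
Op 1: place WR@(2,0)
Op 2: place BR@(3,3)
Op 3: place WR@(4,4)
Op 4: place BK@(3,2)
Op 5: place BN@(0,1)
Op 6: place BK@(4,3)
Op 7: place WQ@(1,1)
Op 8: place WQ@(2,3)
Op 9: place WN@(0,2)
Per-piece attacks for B:
  BN@(0,1): attacks (1,3) (2,2) (2,0)
  BK@(3,2): attacks (3,3) (3,1) (4,2) (2,2) (4,3) (4,1) (2,3) (2,1)
  BR@(3,3): attacks (3,4) (3,2) (4,3) (2,3) [ray(0,-1) blocked at (3,2); ray(1,0) blocked at (4,3); ray(-1,0) blocked at (2,3)]
  BK@(4,3): attacks (4,4) (4,2) (3,3) (3,4) (3,2)
B attacks (3,4): yes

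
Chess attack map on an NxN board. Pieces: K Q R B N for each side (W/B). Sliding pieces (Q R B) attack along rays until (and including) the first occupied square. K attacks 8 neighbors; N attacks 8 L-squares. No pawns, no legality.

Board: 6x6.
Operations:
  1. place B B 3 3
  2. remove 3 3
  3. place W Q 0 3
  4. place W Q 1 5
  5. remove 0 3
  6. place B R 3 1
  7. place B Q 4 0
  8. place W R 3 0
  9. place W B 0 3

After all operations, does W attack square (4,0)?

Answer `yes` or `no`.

Answer: yes

Derivation:
Op 1: place BB@(3,3)
Op 2: remove (3,3)
Op 3: place WQ@(0,3)
Op 4: place WQ@(1,5)
Op 5: remove (0,3)
Op 6: place BR@(3,1)
Op 7: place BQ@(4,0)
Op 8: place WR@(3,0)
Op 9: place WB@(0,3)
Per-piece attacks for W:
  WB@(0,3): attacks (1,4) (2,5) (1,2) (2,1) (3,0) [ray(1,-1) blocked at (3,0)]
  WQ@(1,5): attacks (1,4) (1,3) (1,2) (1,1) (1,0) (2,5) (3,5) (4,5) (5,5) (0,5) (2,4) (3,3) (4,2) (5,1) (0,4)
  WR@(3,0): attacks (3,1) (4,0) (2,0) (1,0) (0,0) [ray(0,1) blocked at (3,1); ray(1,0) blocked at (4,0)]
W attacks (4,0): yes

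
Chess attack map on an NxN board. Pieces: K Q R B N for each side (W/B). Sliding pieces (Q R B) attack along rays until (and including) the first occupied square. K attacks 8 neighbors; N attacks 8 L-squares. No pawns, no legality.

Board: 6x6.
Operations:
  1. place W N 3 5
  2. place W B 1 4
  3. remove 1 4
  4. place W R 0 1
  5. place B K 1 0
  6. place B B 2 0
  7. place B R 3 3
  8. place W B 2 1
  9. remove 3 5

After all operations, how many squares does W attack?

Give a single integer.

Answer: 13

Derivation:
Op 1: place WN@(3,5)
Op 2: place WB@(1,4)
Op 3: remove (1,4)
Op 4: place WR@(0,1)
Op 5: place BK@(1,0)
Op 6: place BB@(2,0)
Op 7: place BR@(3,3)
Op 8: place WB@(2,1)
Op 9: remove (3,5)
Per-piece attacks for W:
  WR@(0,1): attacks (0,2) (0,3) (0,4) (0,5) (0,0) (1,1) (2,1) [ray(1,0) blocked at (2,1)]
  WB@(2,1): attacks (3,2) (4,3) (5,4) (3,0) (1,2) (0,3) (1,0) [ray(-1,-1) blocked at (1,0)]
Union (13 distinct): (0,0) (0,2) (0,3) (0,4) (0,5) (1,0) (1,1) (1,2) (2,1) (3,0) (3,2) (4,3) (5,4)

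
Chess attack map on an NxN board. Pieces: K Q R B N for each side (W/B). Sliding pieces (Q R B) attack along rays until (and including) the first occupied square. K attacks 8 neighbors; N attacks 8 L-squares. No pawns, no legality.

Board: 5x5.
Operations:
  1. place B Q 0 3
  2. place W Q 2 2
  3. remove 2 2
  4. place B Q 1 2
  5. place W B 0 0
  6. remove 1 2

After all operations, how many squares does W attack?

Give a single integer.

Answer: 4

Derivation:
Op 1: place BQ@(0,3)
Op 2: place WQ@(2,2)
Op 3: remove (2,2)
Op 4: place BQ@(1,2)
Op 5: place WB@(0,0)
Op 6: remove (1,2)
Per-piece attacks for W:
  WB@(0,0): attacks (1,1) (2,2) (3,3) (4,4)
Union (4 distinct): (1,1) (2,2) (3,3) (4,4)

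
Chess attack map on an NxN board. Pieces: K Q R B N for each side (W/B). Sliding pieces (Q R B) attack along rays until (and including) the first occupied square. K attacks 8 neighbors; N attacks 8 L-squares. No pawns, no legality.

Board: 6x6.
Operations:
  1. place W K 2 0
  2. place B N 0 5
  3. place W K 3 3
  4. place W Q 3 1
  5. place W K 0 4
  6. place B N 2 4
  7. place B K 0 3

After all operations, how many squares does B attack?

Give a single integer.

Answer: 11

Derivation:
Op 1: place WK@(2,0)
Op 2: place BN@(0,5)
Op 3: place WK@(3,3)
Op 4: place WQ@(3,1)
Op 5: place WK@(0,4)
Op 6: place BN@(2,4)
Op 7: place BK@(0,3)
Per-piece attacks for B:
  BK@(0,3): attacks (0,4) (0,2) (1,3) (1,4) (1,2)
  BN@(0,5): attacks (1,3) (2,4)
  BN@(2,4): attacks (4,5) (0,5) (3,2) (4,3) (1,2) (0,3)
Union (11 distinct): (0,2) (0,3) (0,4) (0,5) (1,2) (1,3) (1,4) (2,4) (3,2) (4,3) (4,5)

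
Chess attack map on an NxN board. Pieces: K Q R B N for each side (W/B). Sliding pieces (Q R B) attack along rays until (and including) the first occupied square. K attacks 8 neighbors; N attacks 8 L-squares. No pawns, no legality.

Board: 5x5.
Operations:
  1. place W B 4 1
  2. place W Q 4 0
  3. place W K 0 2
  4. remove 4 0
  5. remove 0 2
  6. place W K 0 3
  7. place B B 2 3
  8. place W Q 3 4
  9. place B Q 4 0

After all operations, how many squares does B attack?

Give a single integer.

Answer: 14

Derivation:
Op 1: place WB@(4,1)
Op 2: place WQ@(4,0)
Op 3: place WK@(0,2)
Op 4: remove (4,0)
Op 5: remove (0,2)
Op 6: place WK@(0,3)
Op 7: place BB@(2,3)
Op 8: place WQ@(3,4)
Op 9: place BQ@(4,0)
Per-piece attacks for B:
  BB@(2,3): attacks (3,4) (3,2) (4,1) (1,4) (1,2) (0,1) [ray(1,1) blocked at (3,4); ray(1,-1) blocked at (4,1)]
  BQ@(4,0): attacks (4,1) (3,0) (2,0) (1,0) (0,0) (3,1) (2,2) (1,3) (0,4) [ray(0,1) blocked at (4,1)]
Union (14 distinct): (0,0) (0,1) (0,4) (1,0) (1,2) (1,3) (1,4) (2,0) (2,2) (3,0) (3,1) (3,2) (3,4) (4,1)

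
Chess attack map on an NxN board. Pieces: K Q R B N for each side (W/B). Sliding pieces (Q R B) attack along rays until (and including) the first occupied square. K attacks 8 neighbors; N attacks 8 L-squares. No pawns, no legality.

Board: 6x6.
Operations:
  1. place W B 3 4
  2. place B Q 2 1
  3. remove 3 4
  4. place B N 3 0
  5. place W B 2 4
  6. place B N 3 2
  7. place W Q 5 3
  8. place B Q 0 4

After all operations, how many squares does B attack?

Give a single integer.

Answer: 24

Derivation:
Op 1: place WB@(3,4)
Op 2: place BQ@(2,1)
Op 3: remove (3,4)
Op 4: place BN@(3,0)
Op 5: place WB@(2,4)
Op 6: place BN@(3,2)
Op 7: place WQ@(5,3)
Op 8: place BQ@(0,4)
Per-piece attacks for B:
  BQ@(0,4): attacks (0,5) (0,3) (0,2) (0,1) (0,0) (1,4) (2,4) (1,5) (1,3) (2,2) (3,1) (4,0) [ray(1,0) blocked at (2,4)]
  BQ@(2,1): attacks (2,2) (2,3) (2,4) (2,0) (3,1) (4,1) (5,1) (1,1) (0,1) (3,2) (3,0) (1,2) (0,3) (1,0) [ray(0,1) blocked at (2,4); ray(1,1) blocked at (3,2); ray(1,-1) blocked at (3,0)]
  BN@(3,0): attacks (4,2) (5,1) (2,2) (1,1)
  BN@(3,2): attacks (4,4) (5,3) (2,4) (1,3) (4,0) (5,1) (2,0) (1,1)
Union (24 distinct): (0,0) (0,1) (0,2) (0,3) (0,5) (1,0) (1,1) (1,2) (1,3) (1,4) (1,5) (2,0) (2,2) (2,3) (2,4) (3,0) (3,1) (3,2) (4,0) (4,1) (4,2) (4,4) (5,1) (5,3)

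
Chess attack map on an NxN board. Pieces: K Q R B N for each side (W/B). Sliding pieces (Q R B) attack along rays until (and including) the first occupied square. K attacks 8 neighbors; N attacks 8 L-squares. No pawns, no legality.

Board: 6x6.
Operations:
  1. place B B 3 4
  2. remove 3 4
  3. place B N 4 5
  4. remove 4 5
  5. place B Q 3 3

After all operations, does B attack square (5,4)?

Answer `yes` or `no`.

Answer: no

Derivation:
Op 1: place BB@(3,4)
Op 2: remove (3,4)
Op 3: place BN@(4,5)
Op 4: remove (4,5)
Op 5: place BQ@(3,3)
Per-piece attacks for B:
  BQ@(3,3): attacks (3,4) (3,5) (3,2) (3,1) (3,0) (4,3) (5,3) (2,3) (1,3) (0,3) (4,4) (5,5) (4,2) (5,1) (2,4) (1,5) (2,2) (1,1) (0,0)
B attacks (5,4): no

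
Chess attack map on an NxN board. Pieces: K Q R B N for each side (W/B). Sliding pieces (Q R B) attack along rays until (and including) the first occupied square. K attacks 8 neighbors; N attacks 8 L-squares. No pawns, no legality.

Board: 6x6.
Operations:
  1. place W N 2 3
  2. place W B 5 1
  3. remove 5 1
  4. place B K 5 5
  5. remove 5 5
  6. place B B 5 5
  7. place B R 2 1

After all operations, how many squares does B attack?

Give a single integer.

Answer: 11

Derivation:
Op 1: place WN@(2,3)
Op 2: place WB@(5,1)
Op 3: remove (5,1)
Op 4: place BK@(5,5)
Op 5: remove (5,5)
Op 6: place BB@(5,5)
Op 7: place BR@(2,1)
Per-piece attacks for B:
  BR@(2,1): attacks (2,2) (2,3) (2,0) (3,1) (4,1) (5,1) (1,1) (0,1) [ray(0,1) blocked at (2,3)]
  BB@(5,5): attacks (4,4) (3,3) (2,2) (1,1) (0,0)
Union (11 distinct): (0,0) (0,1) (1,1) (2,0) (2,2) (2,3) (3,1) (3,3) (4,1) (4,4) (5,1)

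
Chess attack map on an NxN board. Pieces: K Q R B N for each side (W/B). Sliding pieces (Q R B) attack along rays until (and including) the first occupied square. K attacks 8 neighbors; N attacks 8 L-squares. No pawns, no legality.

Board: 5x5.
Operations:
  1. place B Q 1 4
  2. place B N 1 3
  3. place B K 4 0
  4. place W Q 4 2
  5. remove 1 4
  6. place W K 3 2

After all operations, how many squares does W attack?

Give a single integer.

Answer: 13

Derivation:
Op 1: place BQ@(1,4)
Op 2: place BN@(1,3)
Op 3: place BK@(4,0)
Op 4: place WQ@(4,2)
Op 5: remove (1,4)
Op 6: place WK@(3,2)
Per-piece attacks for W:
  WK@(3,2): attacks (3,3) (3,1) (4,2) (2,2) (4,3) (4,1) (2,3) (2,1)
  WQ@(4,2): attacks (4,3) (4,4) (4,1) (4,0) (3,2) (3,3) (2,4) (3,1) (2,0) [ray(0,-1) blocked at (4,0); ray(-1,0) blocked at (3,2)]
Union (13 distinct): (2,0) (2,1) (2,2) (2,3) (2,4) (3,1) (3,2) (3,3) (4,0) (4,1) (4,2) (4,3) (4,4)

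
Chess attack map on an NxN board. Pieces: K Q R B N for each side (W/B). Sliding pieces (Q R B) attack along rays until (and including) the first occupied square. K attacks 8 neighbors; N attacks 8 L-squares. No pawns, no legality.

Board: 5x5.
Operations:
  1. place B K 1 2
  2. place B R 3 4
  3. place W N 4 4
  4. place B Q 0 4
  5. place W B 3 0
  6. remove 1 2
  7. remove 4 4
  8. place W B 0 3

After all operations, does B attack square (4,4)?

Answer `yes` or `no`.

Op 1: place BK@(1,2)
Op 2: place BR@(3,4)
Op 3: place WN@(4,4)
Op 4: place BQ@(0,4)
Op 5: place WB@(3,0)
Op 6: remove (1,2)
Op 7: remove (4,4)
Op 8: place WB@(0,3)
Per-piece attacks for B:
  BQ@(0,4): attacks (0,3) (1,4) (2,4) (3,4) (1,3) (2,2) (3,1) (4,0) [ray(0,-1) blocked at (0,3); ray(1,0) blocked at (3,4)]
  BR@(3,4): attacks (3,3) (3,2) (3,1) (3,0) (4,4) (2,4) (1,4) (0,4) [ray(0,-1) blocked at (3,0); ray(-1,0) blocked at (0,4)]
B attacks (4,4): yes

Answer: yes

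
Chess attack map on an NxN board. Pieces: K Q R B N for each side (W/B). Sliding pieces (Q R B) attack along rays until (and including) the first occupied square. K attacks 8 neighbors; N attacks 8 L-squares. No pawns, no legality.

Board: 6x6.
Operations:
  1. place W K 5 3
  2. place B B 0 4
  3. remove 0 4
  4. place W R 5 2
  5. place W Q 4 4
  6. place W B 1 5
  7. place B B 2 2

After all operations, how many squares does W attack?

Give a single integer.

Op 1: place WK@(5,3)
Op 2: place BB@(0,4)
Op 3: remove (0,4)
Op 4: place WR@(5,2)
Op 5: place WQ@(4,4)
Op 6: place WB@(1,5)
Op 7: place BB@(2,2)
Per-piece attacks for W:
  WB@(1,5): attacks (2,4) (3,3) (4,2) (5,1) (0,4)
  WQ@(4,4): attacks (4,5) (4,3) (4,2) (4,1) (4,0) (5,4) (3,4) (2,4) (1,4) (0,4) (5,5) (5,3) (3,5) (3,3) (2,2) [ray(1,-1) blocked at (5,3); ray(-1,-1) blocked at (2,2)]
  WR@(5,2): attacks (5,3) (5,1) (5,0) (4,2) (3,2) (2,2) [ray(0,1) blocked at (5,3); ray(-1,0) blocked at (2,2)]
  WK@(5,3): attacks (5,4) (5,2) (4,3) (4,4) (4,2)
Union (20 distinct): (0,4) (1,4) (2,2) (2,4) (3,2) (3,3) (3,4) (3,5) (4,0) (4,1) (4,2) (4,3) (4,4) (4,5) (5,0) (5,1) (5,2) (5,3) (5,4) (5,5)

Answer: 20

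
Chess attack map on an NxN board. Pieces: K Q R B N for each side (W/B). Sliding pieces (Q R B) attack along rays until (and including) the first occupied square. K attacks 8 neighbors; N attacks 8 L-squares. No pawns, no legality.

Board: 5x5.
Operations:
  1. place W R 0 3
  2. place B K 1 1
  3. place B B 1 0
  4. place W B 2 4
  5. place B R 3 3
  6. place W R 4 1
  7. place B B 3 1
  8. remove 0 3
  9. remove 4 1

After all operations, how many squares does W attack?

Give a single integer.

Op 1: place WR@(0,3)
Op 2: place BK@(1,1)
Op 3: place BB@(1,0)
Op 4: place WB@(2,4)
Op 5: place BR@(3,3)
Op 6: place WR@(4,1)
Op 7: place BB@(3,1)
Op 8: remove (0,3)
Op 9: remove (4,1)
Per-piece attacks for W:
  WB@(2,4): attacks (3,3) (1,3) (0,2) [ray(1,-1) blocked at (3,3)]
Union (3 distinct): (0,2) (1,3) (3,3)

Answer: 3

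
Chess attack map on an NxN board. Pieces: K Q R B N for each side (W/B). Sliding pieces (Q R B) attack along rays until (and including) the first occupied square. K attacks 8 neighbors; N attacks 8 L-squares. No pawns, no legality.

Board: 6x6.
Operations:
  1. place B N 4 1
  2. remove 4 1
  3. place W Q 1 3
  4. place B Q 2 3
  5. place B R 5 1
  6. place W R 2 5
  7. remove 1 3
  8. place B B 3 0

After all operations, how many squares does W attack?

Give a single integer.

Op 1: place BN@(4,1)
Op 2: remove (4,1)
Op 3: place WQ@(1,3)
Op 4: place BQ@(2,3)
Op 5: place BR@(5,1)
Op 6: place WR@(2,5)
Op 7: remove (1,3)
Op 8: place BB@(3,0)
Per-piece attacks for W:
  WR@(2,5): attacks (2,4) (2,3) (3,5) (4,5) (5,5) (1,5) (0,5) [ray(0,-1) blocked at (2,3)]
Union (7 distinct): (0,5) (1,5) (2,3) (2,4) (3,5) (4,5) (5,5)

Answer: 7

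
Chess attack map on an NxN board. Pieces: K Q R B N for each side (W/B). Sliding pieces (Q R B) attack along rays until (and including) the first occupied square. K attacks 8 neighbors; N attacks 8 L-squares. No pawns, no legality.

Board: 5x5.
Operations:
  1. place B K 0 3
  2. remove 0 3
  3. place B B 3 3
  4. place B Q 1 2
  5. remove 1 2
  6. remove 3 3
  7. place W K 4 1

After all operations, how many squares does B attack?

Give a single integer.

Op 1: place BK@(0,3)
Op 2: remove (0,3)
Op 3: place BB@(3,3)
Op 4: place BQ@(1,2)
Op 5: remove (1,2)
Op 6: remove (3,3)
Op 7: place WK@(4,1)
Per-piece attacks for B:
Union (0 distinct): (none)

Answer: 0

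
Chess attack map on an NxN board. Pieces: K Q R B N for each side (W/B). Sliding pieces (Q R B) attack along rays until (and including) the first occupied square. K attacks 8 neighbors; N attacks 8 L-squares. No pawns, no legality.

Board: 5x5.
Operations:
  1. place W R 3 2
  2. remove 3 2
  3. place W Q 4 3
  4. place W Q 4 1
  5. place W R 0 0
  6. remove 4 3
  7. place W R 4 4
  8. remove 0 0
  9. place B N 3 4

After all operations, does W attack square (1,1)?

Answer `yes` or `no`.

Answer: yes

Derivation:
Op 1: place WR@(3,2)
Op 2: remove (3,2)
Op 3: place WQ@(4,3)
Op 4: place WQ@(4,1)
Op 5: place WR@(0,0)
Op 6: remove (4,3)
Op 7: place WR@(4,4)
Op 8: remove (0,0)
Op 9: place BN@(3,4)
Per-piece attacks for W:
  WQ@(4,1): attacks (4,2) (4,3) (4,4) (4,0) (3,1) (2,1) (1,1) (0,1) (3,2) (2,3) (1,4) (3,0) [ray(0,1) blocked at (4,4)]
  WR@(4,4): attacks (4,3) (4,2) (4,1) (3,4) [ray(0,-1) blocked at (4,1); ray(-1,0) blocked at (3,4)]
W attacks (1,1): yes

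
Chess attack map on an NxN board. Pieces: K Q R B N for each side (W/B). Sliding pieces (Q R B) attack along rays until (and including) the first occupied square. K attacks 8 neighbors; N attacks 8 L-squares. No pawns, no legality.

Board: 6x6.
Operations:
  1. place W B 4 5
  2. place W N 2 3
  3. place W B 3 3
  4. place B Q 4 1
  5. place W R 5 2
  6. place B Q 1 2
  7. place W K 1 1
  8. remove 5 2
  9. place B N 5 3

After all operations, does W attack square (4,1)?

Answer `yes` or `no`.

Op 1: place WB@(4,5)
Op 2: place WN@(2,3)
Op 3: place WB@(3,3)
Op 4: place BQ@(4,1)
Op 5: place WR@(5,2)
Op 6: place BQ@(1,2)
Op 7: place WK@(1,1)
Op 8: remove (5,2)
Op 9: place BN@(5,3)
Per-piece attacks for W:
  WK@(1,1): attacks (1,2) (1,0) (2,1) (0,1) (2,2) (2,0) (0,2) (0,0)
  WN@(2,3): attacks (3,5) (4,4) (1,5) (0,4) (3,1) (4,2) (1,1) (0,2)
  WB@(3,3): attacks (4,4) (5,5) (4,2) (5,1) (2,4) (1,5) (2,2) (1,1) [ray(-1,-1) blocked at (1,1)]
  WB@(4,5): attacks (5,4) (3,4) (2,3) [ray(-1,-1) blocked at (2,3)]
W attacks (4,1): no

Answer: no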